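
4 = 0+4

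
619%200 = 19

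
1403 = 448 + 955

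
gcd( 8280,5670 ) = 90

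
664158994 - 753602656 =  - 89443662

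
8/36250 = 4/18125 = 0.00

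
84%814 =84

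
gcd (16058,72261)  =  8029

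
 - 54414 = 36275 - 90689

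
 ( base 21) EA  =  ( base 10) 304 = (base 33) 97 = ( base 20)f4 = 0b100110000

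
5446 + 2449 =7895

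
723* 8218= 5941614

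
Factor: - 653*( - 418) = 2^1 * 11^1 * 19^1 *653^1 = 272954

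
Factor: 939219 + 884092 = 7^1*41^1*6353^1 = 1823311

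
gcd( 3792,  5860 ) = 4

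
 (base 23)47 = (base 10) 99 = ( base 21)4F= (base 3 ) 10200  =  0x63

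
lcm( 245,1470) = 1470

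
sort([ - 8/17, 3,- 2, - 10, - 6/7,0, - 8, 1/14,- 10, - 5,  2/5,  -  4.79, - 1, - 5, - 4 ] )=[ - 10 , - 10, - 8 , - 5,  -  5, - 4.79,-4,-2 , - 1,-6/7, - 8/17, 0, 1/14,2/5, 3] 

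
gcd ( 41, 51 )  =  1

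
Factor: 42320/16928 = 5/2 = 2^( - 1) * 5^1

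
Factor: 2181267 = 3^2* 11^2*2003^1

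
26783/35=26783/35 = 765.23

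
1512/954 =1 + 31/53 = 1.58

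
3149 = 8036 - 4887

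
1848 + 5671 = 7519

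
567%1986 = 567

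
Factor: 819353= 109^1*7517^1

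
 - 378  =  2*(  -  189) 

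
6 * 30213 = 181278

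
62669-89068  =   - 26399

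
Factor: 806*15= 2^1*3^1*5^1*13^1*31^1 = 12090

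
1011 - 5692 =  - 4681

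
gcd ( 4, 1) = 1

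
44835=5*8967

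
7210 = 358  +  6852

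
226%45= 1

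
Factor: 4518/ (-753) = - 2^1*3^1=- 6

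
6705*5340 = 35804700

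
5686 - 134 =5552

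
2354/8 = 294 + 1/4=294.25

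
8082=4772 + 3310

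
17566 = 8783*2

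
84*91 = 7644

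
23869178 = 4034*5917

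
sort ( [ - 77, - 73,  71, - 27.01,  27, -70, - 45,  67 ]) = [ - 77, -73,  -  70,-45, - 27.01,  27, 67, 71 ] 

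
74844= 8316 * 9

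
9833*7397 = 72734701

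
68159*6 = 408954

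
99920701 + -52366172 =47554529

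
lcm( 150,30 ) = 150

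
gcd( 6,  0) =6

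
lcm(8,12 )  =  24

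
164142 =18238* 9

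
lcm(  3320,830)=3320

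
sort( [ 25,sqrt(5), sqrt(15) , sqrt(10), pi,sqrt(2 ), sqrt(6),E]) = [sqrt( 2), sqrt( 5 ), sqrt(6 ), E,pi, sqrt(10 ), sqrt ( 15), 25] 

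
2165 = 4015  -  1850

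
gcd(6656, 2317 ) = 1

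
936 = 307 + 629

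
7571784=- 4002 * ( - 1892 ) 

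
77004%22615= 9159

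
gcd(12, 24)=12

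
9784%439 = 126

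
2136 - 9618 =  - 7482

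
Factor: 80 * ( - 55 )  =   - 2^4*5^2*11^1 = -4400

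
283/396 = 283/396 = 0.71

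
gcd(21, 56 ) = 7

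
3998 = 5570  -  1572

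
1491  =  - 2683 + 4174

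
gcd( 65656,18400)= 8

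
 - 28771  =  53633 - 82404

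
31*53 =1643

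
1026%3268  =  1026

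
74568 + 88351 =162919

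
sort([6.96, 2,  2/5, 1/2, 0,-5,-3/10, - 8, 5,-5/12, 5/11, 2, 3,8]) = [ - 8,-5, - 5/12, - 3/10,0, 2/5,5/11, 1/2,2, 2, 3, 5,  6.96, 8]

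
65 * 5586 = 363090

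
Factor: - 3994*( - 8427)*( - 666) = - 22415853708 = - 2^2*3^3*37^1*53^2*1997^1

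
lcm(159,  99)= 5247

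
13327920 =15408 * 865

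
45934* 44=2021096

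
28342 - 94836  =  -66494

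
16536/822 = 20+16/137 = 20.12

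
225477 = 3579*63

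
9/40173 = 3/13391 = 0.00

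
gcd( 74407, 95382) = 1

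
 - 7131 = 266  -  7397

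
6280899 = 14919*421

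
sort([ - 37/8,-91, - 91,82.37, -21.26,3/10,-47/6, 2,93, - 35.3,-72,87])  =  [ - 91, - 91, -72, - 35.3, -21.26,-47/6, - 37/8,3/10,2, 82.37, 87,93]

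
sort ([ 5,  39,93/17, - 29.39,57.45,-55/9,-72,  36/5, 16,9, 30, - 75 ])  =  [ - 75, - 72, - 29.39, - 55/9,5,93/17,  36/5,9,16,  30, 39, 57.45 ] 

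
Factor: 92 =2^2*23^1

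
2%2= 0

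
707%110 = 47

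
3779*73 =275867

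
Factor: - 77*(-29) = 7^1*11^1*29^1 = 2233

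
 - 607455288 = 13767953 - 621223241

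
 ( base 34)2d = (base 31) 2J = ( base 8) 121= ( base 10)81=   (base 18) 49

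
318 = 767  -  449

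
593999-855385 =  - 261386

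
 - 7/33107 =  - 7/33107  =  -0.00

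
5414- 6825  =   - 1411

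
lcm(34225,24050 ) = 889850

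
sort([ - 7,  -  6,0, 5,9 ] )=[-7, - 6, 0, 5, 9 ] 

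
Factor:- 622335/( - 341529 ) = 207445/113843 = 5^1*7^1*5927^1*113843^( - 1) 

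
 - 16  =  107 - 123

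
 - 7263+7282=19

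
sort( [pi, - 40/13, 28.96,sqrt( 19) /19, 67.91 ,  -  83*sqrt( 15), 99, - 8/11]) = [- 83*sqrt( 15 ),  -  40/13,  -  8/11,sqrt( 19)/19 , pi, 28.96, 67.91, 99]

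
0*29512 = 0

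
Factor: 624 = 2^4*3^1 * 13^1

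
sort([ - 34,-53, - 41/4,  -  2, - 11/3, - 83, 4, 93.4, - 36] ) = [-83, - 53, - 36, - 34, - 41/4, - 11/3, - 2, 4, 93.4 ]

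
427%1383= 427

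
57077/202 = 282 + 113/202 = 282.56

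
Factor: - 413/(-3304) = 2^(-3 ) = 1/8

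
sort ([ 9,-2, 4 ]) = [ - 2,4,  9 ] 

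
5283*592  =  3127536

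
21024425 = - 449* ( -46825)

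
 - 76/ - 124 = 19/31=   0.61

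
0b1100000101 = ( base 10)773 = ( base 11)643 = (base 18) 26H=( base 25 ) 15N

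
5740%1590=970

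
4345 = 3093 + 1252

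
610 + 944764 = 945374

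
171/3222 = 19/358 = 0.05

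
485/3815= 97/763  =  0.13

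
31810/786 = 15905/393 = 40.47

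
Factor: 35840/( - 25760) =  -32/23 = - 2^5*23^(- 1 ) 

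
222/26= 111/13 = 8.54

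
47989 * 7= 335923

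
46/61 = 46/61 = 0.75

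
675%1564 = 675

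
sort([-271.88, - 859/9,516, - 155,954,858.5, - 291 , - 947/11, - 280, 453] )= [-291, - 280, - 271.88, - 155, - 859/9, - 947/11,453,516, 858.5,954 ] 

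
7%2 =1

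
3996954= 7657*522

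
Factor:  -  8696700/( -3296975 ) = 2^2*3^3*11^( - 1) * 19^( - 1 )*631^( - 1 )*3221^1 = 347868/131879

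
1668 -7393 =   -  5725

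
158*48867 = 7720986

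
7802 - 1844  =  5958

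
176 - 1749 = - 1573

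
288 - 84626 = -84338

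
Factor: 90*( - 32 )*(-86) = 247680 = 2^7*3^2*5^1*43^1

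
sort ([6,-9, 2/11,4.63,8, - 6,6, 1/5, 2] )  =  [ - 9, - 6, 2/11,1/5, 2,4.63,6, 6, 8] 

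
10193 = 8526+1667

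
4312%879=796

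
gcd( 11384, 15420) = 4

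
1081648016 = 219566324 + 862081692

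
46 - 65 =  - 19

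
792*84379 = 66828168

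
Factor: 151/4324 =2^( - 2)*23^( - 1)*47^( - 1 )*151^1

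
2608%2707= 2608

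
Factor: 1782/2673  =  2/3=2^1*3^( - 1 ) 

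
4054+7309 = 11363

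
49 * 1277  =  62573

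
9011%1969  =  1135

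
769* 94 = 72286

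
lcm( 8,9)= 72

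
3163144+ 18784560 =21947704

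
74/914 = 37/457 = 0.08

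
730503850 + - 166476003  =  564027847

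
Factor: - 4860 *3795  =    -  18443700 = - 2^2 *3^6*5^2*11^1 * 23^1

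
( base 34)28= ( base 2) 1001100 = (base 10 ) 76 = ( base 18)44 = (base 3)2211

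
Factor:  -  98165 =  - 5^1*29^1 * 677^1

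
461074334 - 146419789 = 314654545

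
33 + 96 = 129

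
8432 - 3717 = 4715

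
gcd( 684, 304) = 76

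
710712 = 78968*9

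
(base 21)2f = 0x39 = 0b111001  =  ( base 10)57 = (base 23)2b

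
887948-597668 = 290280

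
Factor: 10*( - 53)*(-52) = 2^3*5^1 * 13^1*53^1 =27560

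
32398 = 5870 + 26528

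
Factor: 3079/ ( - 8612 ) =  - 2^( - 2) * 2153^( - 1)*3079^1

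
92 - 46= 46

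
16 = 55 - 39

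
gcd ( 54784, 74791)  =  1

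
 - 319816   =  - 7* 45688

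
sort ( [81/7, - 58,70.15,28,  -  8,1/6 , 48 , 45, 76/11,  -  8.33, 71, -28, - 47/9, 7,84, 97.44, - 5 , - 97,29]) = [  -  97, - 58,-28,-8.33,- 8, - 47/9, - 5,1/6,76/11, 7,81/7, 28,29, 45, 48 , 70.15 , 71 , 84, 97.44]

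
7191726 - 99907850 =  -92716124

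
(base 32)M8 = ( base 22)1A8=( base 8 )1310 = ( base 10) 712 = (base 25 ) 13c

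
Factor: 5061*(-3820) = -19333020 = -2^2 * 3^1*5^1*7^1*191^1*241^1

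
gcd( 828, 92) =92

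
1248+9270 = 10518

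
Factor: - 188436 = -2^2 * 3^1 * 41^1*383^1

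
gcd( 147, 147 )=147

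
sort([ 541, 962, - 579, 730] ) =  [ - 579,  541 , 730 , 962]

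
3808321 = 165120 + 3643201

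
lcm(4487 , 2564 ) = 17948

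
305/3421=305/3421 = 0.09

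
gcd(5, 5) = 5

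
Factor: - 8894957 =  - 151^1*58907^1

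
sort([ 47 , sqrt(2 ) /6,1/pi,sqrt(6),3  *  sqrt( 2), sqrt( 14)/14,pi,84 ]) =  [ sqrt ( 2 )/6, sqrt(14 )/14,1/pi , sqrt(6 ), pi, 3 * sqrt( 2 ),47,84]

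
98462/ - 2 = -49231/1 =- 49231.00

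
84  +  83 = 167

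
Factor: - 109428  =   - 2^2*3^1*11^1 * 829^1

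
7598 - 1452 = 6146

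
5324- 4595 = 729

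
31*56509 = 1751779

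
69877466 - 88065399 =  - 18187933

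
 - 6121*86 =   -  526406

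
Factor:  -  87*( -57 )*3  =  3^3*19^1*29^1= 14877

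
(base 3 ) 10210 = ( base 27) 3L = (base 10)102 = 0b1100110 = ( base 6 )250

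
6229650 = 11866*525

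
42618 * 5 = 213090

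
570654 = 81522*7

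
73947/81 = 912 + 25/27 = 912.93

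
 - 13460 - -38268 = 24808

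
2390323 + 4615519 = 7005842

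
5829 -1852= 3977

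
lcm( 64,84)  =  1344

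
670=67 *10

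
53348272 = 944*56513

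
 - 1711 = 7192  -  8903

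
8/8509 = 8/8509 =0.00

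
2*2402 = 4804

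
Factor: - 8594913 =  - 3^1 * 197^1*14543^1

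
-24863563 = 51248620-76112183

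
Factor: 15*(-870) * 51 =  - 665550= - 2^1 *3^3*5^2*17^1*29^1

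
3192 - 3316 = -124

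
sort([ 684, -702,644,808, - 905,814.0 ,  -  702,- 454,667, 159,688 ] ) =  [ - 905, - 702, - 702, - 454, 159, 644,667,684,688 , 808,  814.0 ] 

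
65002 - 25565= 39437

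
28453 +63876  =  92329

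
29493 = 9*3277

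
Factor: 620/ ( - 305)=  - 124/61 = - 2^2*31^1*61^ ( - 1) 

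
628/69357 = 628/69357 = 0.01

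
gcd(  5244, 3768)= 12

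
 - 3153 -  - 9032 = 5879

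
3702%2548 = 1154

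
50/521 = 50/521 =0.10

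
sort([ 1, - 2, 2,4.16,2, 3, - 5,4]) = [ - 5,-2, 1,2, 2,3, 4, 4.16 ]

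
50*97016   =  4850800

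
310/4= 155/2= 77.50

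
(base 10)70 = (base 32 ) 26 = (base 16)46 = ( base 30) 2a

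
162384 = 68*2388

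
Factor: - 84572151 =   -  3^1 * 28190717^1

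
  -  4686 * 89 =  -  417054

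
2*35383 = 70766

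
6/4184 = 3/2092 = 0.00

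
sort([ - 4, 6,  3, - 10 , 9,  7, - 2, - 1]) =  [  -  10, - 4, - 2 ,  -  1 , 3, 6,7, 9 ]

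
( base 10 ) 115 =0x73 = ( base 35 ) 3A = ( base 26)4b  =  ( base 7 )223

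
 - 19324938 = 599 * ( - 32262)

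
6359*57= 362463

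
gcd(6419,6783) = 7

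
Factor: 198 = 2^1*3^2*11^1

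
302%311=302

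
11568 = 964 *12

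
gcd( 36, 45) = 9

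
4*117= 468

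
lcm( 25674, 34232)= 102696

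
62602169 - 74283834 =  - 11681665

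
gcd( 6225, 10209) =249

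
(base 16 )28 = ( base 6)104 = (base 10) 40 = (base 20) 20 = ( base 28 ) 1C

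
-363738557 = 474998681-838737238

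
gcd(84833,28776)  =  1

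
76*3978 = 302328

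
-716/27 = - 716/27 =- 26.52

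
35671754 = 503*70918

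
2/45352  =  1/22676  =  0.00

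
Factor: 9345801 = 3^1*17^1*29^1*71^1*89^1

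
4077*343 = 1398411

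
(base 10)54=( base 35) 1j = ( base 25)24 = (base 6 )130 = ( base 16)36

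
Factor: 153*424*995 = 2^3*3^2*5^1*17^1*53^1 * 199^1 = 64547640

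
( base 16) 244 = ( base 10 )580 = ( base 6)2404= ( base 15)28A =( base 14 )2D6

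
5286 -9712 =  - 4426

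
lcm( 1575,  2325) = 48825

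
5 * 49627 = 248135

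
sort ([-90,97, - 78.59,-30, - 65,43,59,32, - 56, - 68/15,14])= [ - 90, - 78.59, - 65,-56,  -  30, - 68/15, 14,32,43, 59,97]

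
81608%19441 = 3844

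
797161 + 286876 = 1084037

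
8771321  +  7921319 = 16692640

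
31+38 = 69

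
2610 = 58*45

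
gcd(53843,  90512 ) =1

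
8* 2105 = 16840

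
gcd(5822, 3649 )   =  41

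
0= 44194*0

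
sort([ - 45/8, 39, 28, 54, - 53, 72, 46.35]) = [ - 53, - 45/8, 28,39,46.35, 54 , 72] 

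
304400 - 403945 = - 99545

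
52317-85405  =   - 33088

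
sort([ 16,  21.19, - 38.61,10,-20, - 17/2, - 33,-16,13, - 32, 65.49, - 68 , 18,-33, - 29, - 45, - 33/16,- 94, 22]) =[-94 ,  -  68, - 45,-38.61, - 33, - 33, - 32, - 29, - 20,-16, - 17/2, - 33/16,10, 13, 16,18, 21.19,22, 65.49]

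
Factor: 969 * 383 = 371127 = 3^1 * 17^1*19^1 * 383^1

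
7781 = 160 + 7621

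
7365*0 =0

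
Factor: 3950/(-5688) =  - 25/36 = -2^(-2)*3^( - 2)*5^2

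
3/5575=3/5575  =  0.00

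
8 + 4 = 12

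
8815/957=9 + 202/957= 9.21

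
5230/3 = 5230/3=1743.33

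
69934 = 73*958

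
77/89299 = 11/12757 = 0.00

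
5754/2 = 2877 = 2877.00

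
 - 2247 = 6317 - 8564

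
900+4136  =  5036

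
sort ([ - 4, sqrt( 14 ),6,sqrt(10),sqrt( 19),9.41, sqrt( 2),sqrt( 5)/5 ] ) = [ - 4, sqrt( 5 )/5, sqrt( 2), sqrt( 10),sqrt( 14), sqrt(19), 6, 9.41] 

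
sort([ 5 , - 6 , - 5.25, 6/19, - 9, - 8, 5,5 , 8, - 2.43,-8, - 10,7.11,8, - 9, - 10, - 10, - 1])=[  -  10, - 10, - 10, - 9, - 9 , - 8, - 8, - 6, - 5.25 ,- 2.43, - 1, 6/19,5, 5, 5,7.11, 8, 8]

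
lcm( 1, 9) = 9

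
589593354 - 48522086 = 541071268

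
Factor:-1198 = -2^1*599^1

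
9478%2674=1456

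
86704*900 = 78033600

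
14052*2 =28104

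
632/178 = 316/89 =3.55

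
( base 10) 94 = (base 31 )31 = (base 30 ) 34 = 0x5e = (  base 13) 73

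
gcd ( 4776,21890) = 398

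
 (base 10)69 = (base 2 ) 1000101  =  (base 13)54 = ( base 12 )59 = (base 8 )105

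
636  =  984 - 348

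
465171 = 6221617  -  5756446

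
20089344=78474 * 256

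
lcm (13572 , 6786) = 13572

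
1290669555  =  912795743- -377873812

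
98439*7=689073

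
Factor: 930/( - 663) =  - 2^1*  5^1*13^( - 1 )*17^ ( - 1)*31^1=   - 310/221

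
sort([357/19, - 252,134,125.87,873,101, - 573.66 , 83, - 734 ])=[ - 734, - 573.66, - 252,357/19 , 83, 101,125.87, 134, 873] 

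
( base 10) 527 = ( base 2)1000001111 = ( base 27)je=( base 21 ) 142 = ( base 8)1017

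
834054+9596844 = 10430898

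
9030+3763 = 12793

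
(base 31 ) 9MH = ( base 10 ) 9348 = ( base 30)abi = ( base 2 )10010010000100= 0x2484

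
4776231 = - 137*( - 34863 )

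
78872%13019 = 758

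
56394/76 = 742 +1/38 = 742.03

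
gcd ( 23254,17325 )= 77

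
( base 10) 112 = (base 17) 6A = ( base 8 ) 160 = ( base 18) 64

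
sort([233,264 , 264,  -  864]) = [-864,233,  264, 264] 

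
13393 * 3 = 40179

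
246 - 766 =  - 520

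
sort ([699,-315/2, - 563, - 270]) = [ - 563, -270 ,  -  315/2,699] 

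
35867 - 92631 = -56764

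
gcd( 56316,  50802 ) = 6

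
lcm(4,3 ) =12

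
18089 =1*18089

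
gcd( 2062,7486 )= 2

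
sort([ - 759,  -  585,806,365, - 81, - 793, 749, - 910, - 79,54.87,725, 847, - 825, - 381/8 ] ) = [ - 910, - 825, -793,-759, - 585,-81, - 79, - 381/8,54.87,365 , 725,749, 806,847 ]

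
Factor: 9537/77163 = 11^1*89^( - 1 ) = 11/89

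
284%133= 18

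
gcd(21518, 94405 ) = 1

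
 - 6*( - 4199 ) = 25194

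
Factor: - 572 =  - 2^2*11^1*13^1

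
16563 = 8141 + 8422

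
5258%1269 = 182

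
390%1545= 390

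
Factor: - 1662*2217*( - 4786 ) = 2^2*3^2*277^1*739^1*2393^1 = 17634754044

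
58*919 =53302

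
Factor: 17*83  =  17^1*83^1 = 1411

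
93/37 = 2 + 19/37 = 2.51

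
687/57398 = 687/57398  =  0.01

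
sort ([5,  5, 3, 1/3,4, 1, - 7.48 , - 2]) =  [ - 7.48 ,-2, 1/3 , 1,3,4, 5, 5]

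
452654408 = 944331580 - 491677172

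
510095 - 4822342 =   -  4312247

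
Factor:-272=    - 2^4*17^1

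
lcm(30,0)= 0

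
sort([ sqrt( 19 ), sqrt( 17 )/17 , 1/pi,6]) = [ sqrt ( 17) /17,1/pi,sqrt( 19),6 ] 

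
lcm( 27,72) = 216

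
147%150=147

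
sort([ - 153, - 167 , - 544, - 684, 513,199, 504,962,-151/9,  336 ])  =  [  -  684, - 544,-167, - 153, - 151/9 , 199,  336,  504,  513 , 962 ] 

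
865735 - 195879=669856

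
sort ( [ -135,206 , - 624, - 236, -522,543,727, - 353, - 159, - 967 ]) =[ - 967,-624,-522 ,-353 ,-236, - 159 ,-135, 206  ,  543 , 727]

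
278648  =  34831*8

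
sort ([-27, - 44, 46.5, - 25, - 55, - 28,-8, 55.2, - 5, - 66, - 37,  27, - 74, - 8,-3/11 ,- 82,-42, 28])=[ - 82, - 74, -66, - 55, - 44, - 42, - 37,-28, - 27 , - 25, - 8, - 8, - 5, - 3/11,27, 28, 46.5, 55.2] 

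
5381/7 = 5381/7 =768.71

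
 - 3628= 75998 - 79626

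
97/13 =97/13 =7.46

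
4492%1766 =960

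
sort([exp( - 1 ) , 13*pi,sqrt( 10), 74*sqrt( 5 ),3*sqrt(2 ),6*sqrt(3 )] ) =[ exp( -1 ),sqrt( 10), 3* sqrt(2 ), 6*sqrt( 3),13*pi,74*sqrt ( 5 )]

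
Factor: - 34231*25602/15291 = -2^1*3^(  -  1)*17^1*251^1*1699^(-1)*34231^1 = - 292127354/5097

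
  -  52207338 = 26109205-78316543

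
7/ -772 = -7/772 = - 0.01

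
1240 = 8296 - 7056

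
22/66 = 1/3=0.33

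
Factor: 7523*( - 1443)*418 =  - 4537678002= - 2^1 * 3^1*  11^1*13^1 * 19^1 *37^1* 7523^1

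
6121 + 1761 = 7882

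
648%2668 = 648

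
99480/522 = 190  +  50/87 = 190.57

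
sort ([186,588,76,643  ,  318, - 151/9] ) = [-151/9,76, 186, 318, 588 , 643 ]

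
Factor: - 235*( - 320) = 2^6*5^2 * 47^1 = 75200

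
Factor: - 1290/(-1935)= 2^1*3^ ( - 1) = 2/3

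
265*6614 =1752710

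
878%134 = 74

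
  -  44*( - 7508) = 330352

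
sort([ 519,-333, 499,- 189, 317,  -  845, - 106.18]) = [ - 845, - 333,  -  189, - 106.18, 317,499, 519]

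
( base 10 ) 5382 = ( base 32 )586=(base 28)6O6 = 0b1010100000110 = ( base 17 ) 11aa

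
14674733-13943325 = 731408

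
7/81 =7/81 = 0.09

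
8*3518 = 28144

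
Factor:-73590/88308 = -5/6 = -  2^( - 1)*3^( - 1 )*5^1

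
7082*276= 1954632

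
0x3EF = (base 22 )21H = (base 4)33233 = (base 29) 15L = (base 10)1007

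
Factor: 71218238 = 2^1 * 7^1*13^1*251^1*1559^1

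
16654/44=757/2 = 378.50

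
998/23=998/23 = 43.39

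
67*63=4221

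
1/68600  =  1/68600 = 0.00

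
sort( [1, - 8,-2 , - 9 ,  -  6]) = [ - 9, - 8 ,  -  6, - 2, 1]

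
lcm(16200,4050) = 16200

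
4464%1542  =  1380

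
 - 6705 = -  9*745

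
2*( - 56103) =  - 112206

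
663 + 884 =1547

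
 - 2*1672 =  - 3344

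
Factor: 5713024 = 2^7 * 44633^1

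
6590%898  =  304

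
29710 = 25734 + 3976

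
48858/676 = 24429/338= 72.28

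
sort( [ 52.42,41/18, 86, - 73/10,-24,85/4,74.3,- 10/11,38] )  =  [  -  24, - 73/10,-10/11,41/18,85/4,38, 52.42,74.3,86]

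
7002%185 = 157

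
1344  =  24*56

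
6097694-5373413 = 724281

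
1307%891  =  416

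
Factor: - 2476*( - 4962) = 12285912  =  2^3*3^1 * 619^1*827^1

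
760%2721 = 760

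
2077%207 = 7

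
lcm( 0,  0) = 0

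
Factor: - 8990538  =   - 2^1 * 3^1 * 59^1 * 109^1*233^1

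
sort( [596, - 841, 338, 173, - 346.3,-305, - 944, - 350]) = [-944,  -  841,- 350, - 346.3, - 305, 173, 338, 596] 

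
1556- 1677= - 121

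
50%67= 50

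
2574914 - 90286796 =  -87711882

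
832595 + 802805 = 1635400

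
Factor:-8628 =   -  2^2*3^1*719^1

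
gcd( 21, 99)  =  3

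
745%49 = 10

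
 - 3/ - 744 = 1/248 = 0.00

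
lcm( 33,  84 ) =924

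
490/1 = 490 = 490.00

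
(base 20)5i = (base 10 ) 118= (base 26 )4E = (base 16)76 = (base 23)53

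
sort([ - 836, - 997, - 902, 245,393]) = [ - 997, - 902,- 836, 245, 393]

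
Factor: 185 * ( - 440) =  - 81400 = -2^3*5^2 * 11^1 * 37^1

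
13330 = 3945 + 9385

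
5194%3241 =1953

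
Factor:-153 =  - 3^2 *17^1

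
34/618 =17/309 = 0.06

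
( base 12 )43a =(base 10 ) 622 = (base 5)4442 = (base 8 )1156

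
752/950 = 376/475= 0.79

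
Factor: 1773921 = 3^1*23^1*47^1*547^1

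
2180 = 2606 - 426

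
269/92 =269/92 = 2.92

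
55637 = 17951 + 37686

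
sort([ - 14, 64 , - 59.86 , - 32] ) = [ - 59.86, - 32, - 14 , 64 ] 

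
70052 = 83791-13739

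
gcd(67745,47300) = 5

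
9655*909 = 8776395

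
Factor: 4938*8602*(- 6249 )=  - 2^2* 3^2*11^1*17^1*23^1* 823^1*2083^1 = - 265436748324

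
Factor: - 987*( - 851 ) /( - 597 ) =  - 7^1*23^1*37^1*47^1*199^( - 1) =- 279979/199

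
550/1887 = 550/1887=0.29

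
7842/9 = 2614/3 = 871.33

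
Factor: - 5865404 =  - 2^2*53^1*73^1*379^1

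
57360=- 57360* (-1) 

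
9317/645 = 14+287/645 = 14.44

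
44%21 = 2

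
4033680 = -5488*( - 735 ) 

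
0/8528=0 = 0.00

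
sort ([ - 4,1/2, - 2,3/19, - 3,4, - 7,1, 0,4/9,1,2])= [ - 7, - 4,-3,-2,0, 3/19,4/9,1/2,1, 1,2,  4]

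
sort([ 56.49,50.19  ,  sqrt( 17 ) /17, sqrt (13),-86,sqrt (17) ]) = [ - 86,sqrt ( 17)/17,sqrt( 13),sqrt(17),50.19,56.49 ]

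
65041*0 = 0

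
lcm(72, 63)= 504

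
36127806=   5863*6162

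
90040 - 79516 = 10524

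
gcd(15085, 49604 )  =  1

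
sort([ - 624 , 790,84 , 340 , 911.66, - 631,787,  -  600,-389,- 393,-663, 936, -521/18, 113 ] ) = [ - 663,  -  631,-624, - 600, -393 , -389, - 521/18,84, 113,340, 787, 790, 911.66, 936]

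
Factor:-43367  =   - 17^1*2551^1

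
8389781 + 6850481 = 15240262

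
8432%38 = 34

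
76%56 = 20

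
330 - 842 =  - 512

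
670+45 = 715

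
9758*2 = 19516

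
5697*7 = 39879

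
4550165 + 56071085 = 60621250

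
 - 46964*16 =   -  751424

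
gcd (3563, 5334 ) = 7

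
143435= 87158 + 56277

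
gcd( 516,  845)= 1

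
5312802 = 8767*606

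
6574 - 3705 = 2869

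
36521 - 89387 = -52866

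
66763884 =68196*979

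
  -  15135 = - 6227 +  - 8908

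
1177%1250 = 1177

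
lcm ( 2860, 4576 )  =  22880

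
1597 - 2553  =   - 956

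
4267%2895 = 1372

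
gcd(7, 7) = 7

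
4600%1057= 372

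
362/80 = 181/40 = 4.53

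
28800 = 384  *75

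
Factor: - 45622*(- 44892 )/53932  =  512015706/13483 = 2^1*3^2*29^1 * 43^1*97^( - 1)*139^(-1)*22811^1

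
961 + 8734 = 9695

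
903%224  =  7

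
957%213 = 105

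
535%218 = 99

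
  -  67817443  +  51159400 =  - 16658043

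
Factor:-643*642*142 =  - 2^2 *3^1*71^1*107^1*643^1 = -58618452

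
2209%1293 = 916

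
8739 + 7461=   16200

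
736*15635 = 11507360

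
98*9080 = 889840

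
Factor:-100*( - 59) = 2^2*5^2*59^1 = 5900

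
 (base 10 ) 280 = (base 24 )BG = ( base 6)1144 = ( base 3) 101101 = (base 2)100011000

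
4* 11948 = 47792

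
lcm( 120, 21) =840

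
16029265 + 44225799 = 60255064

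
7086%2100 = 786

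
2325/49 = 47 + 22/49 = 47.45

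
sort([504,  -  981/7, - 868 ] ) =[  -  868, - 981/7,504 ] 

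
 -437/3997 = -1 + 3560/3997 = -0.11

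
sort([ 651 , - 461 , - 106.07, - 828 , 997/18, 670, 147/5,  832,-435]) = [ - 828, - 461 ,  -  435,-106.07,147/5,997/18  ,  651, 670, 832 ]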